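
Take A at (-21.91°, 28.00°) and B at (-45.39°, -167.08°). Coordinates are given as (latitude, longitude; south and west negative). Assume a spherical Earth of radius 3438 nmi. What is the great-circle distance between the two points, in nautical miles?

cos σ = sin φ₁ sin φ₂ + cos φ₁ cos φ₂ cos Δλ
      = sin(-21.91°)sin(-45.39°) + cos(-21.91°)cos(-45.39°)cos(164.92°) = -0.3635
σ = 111.313° → d = Rσ = 3438·1.94279 = 6679 nmi

6679 nmi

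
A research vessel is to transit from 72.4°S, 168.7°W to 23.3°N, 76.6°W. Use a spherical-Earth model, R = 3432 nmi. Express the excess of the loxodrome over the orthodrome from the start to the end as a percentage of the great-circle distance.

Great circle: σ = 1.9684 rad → d_gc = Rσ = 6755.5 nmi
Rhumb: Δφ = +1.6703, Δλ = +1.6074, Δψ = +2.2839, q = Δφ/Δψ = 0.7313 → d_rh = R√(Δφ²+q²Δλ²) = 7009.8 nmi
Excess = (7009.8 − 6755.5) / 6755.5 = 254.3 / 6755.5 = 3.76% ≈ 3.8%

3.8%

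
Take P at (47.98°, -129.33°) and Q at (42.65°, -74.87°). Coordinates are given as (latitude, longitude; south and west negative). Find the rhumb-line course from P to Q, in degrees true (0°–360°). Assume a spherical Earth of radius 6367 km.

Meridional parts: M(φ₁)=+0.9569, M(φ₂)=+0.8245 → ΔM = -0.1324;  Δλ = +0.9505 rad
tan C = Δλ / ΔM = -7.1772 → C = 97.93°

97.9°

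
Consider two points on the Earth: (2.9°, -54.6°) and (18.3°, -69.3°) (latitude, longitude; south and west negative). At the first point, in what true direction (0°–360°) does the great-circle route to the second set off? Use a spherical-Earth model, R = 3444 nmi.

θ = atan2( sin Δλ·cos φ₂ ,  cos φ₁ sin φ₂ − sin φ₁ cos φ₂ cos Δλ )
  = atan2(-0.2409, +0.2671) = 317.95°

318.0°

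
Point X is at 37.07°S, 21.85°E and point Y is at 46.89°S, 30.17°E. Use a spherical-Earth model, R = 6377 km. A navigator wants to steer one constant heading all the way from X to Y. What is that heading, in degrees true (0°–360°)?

147.9°

Meridional parts: M(φ₁)=-0.6975, M(φ₂)=-0.9288 → ΔM = -0.2313;  Δλ = +0.1452 rad
tan C = Δλ / ΔM = -0.6278 → C = 147.88°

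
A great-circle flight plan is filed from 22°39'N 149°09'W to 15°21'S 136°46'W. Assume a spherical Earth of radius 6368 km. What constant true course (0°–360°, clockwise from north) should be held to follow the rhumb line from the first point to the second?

162.3°

Meridional parts: M(φ₁)=+0.4060, M(φ₂)=-0.2712 → ΔM = -0.6772;  Δλ = +0.2161 rad
tan C = Δλ / ΔM = -0.3191 → C = 162.30°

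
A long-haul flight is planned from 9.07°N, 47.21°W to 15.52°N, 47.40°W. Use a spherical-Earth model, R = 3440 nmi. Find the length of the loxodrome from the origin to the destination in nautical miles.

387 nmi

Δψ = ln[tan(π/4+φ₂/2)/tan(π/4+φ₁/2)] = +0.1153;  Δφ = +0.1126 rad,  Δλ = -0.0033 rad
q = Δφ/Δψ = 0.9765
d = R·√(Δφ² + q²Δλ²) = 3440·0.11262 = 387 nmi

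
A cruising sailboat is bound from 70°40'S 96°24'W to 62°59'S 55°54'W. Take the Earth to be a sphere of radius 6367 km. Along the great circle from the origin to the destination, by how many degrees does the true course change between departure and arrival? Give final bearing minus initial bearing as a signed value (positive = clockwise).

-37.5°

Initial bearing θ₁ = atan2(sin Δλ cos φ₂, cos φ₁ sin φ₂ − sin φ₁ cos φ₂ cos Δλ) = 84.00°
Final bearing θ₂ = (initial bearing from the destination back to the start) + 180° = 46.45°
Δθ = θ₂ − θ₁ = -37.5°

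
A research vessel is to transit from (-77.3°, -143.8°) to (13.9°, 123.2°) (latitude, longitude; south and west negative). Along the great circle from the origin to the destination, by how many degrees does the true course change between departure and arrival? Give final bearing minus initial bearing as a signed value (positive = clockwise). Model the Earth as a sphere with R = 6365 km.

At departure: θ₁ = atan2(sin Δλ cos φ₂, cos φ₁ sin φ₂ − sin φ₁ cos φ₂ cos Δλ) = 270.19°
At arrival: θ₂ = atan2(sin Δλ cos φ₁, −cos φ₂ sin φ₁ + sin φ₂ cos φ₁ cos Δλ) = 346.91°
Δθ = θ₂ − θ₁ = +76.7°

+76.7°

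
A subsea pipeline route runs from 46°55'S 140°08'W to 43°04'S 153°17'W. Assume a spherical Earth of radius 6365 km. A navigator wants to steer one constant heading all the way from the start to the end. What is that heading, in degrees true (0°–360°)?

Meridional parts: M(φ₁)=-0.9295, M(φ₂)=-0.8344 → ΔM = +0.0951;  Δλ = -0.2295 rad
tan C = Δλ / ΔM = -2.4142 → C = 292.50°

292.5°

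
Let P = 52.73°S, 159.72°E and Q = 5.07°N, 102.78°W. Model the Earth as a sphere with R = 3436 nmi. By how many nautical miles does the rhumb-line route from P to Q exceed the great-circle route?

187 nmi

Great circle: cos σ = sin φ₁ sin φ₂ + cos φ₁ cos φ₂ cos Δλ,  σ = 1.7204 rad → d_gc = 5911.3 nmi
Rhumb line: Δψ = +1.1756, q = Δφ/Δψ = 0.8581, d_rh = R√(Δφ²+q²Δλ²) = 6098.2 nmi
Excess = 6098.2 − 5911.3 = 186.9 ≈ 187 nmi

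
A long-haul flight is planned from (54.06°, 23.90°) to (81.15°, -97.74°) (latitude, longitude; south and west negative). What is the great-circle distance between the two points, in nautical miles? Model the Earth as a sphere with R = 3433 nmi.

2467 nmi

cos σ = sin φ₁ sin φ₂ + cos φ₁ cos φ₂ cos Δλ
      = sin(54.06°)sin(81.15°) + cos(54.06°)cos(81.15°)cos(-121.64°) = 0.7526
σ = 41.182° → d = Rσ = 3433·0.71876 = 2467 nmi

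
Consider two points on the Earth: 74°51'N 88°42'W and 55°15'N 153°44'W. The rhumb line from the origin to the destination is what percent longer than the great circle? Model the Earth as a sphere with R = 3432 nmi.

4.6%

Great circle: σ = 0.5434 rad → d_gc = Rσ = 1864.9 nmi
Rhumb: Δφ = -0.3421, Δλ = -1.1350, Δψ = -0.8557, q = Δφ/Δψ = 0.3998 → d_rh = R√(Δφ²+q²Δλ²) = 1950.3 nmi
Excess = (1950.3 − 1864.9) / 1864.9 = 85.4 / 1864.9 = 4.58% ≈ 4.6%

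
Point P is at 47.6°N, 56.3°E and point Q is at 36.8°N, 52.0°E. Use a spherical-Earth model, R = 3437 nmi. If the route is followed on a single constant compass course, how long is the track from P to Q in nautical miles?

675 nmi

Δψ = ln[tan(π/4+φ₂/2)/tan(π/4+φ₁/2)] = -0.2555;  Δφ = -0.1885 rad,  Δλ = -0.0750 rad
q = Δφ/Δψ = 0.7379
d = R·√(Δφ² + q²Δλ²) = 3437·0.19646 = 675 nmi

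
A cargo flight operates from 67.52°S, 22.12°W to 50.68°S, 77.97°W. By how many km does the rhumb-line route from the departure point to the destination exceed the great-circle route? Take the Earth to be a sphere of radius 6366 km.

Great circle: cos σ = sin φ₁ sin φ₂ + cos φ₁ cos φ₂ cos Δλ,  σ = 0.5532 rad → d_gc = 3521.7 km
Rhumb line: Δψ = +0.5865, q = Δφ/Δψ = 0.5011, d_rh = R√(Δφ²+q²Δλ²) = 3629.1 km
Excess = 3629.1 − 3521.7 = 107.4 ≈ 107 km

107 km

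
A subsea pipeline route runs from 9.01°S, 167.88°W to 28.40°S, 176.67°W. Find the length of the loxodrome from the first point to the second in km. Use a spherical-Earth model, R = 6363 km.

Rhumb course C = atan2(Δλ, Δψ) with Δψ = ln[tan(π/4+φ₂/2)/tan(π/4+φ₁/2)] = -0.3594, Δλ = -0.1534 → C = 203.12°
d = R·|Δφ| / |cos C| = 6363·0.33842 / 0.91972 = 2341 km

2341 km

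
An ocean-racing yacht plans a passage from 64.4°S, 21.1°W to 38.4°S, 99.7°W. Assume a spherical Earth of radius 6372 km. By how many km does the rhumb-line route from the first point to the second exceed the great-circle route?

307 km

Great circle: cos σ = sin φ₁ sin φ₂ + cos φ₁ cos φ₂ cos Δλ,  σ = 0.8930 rad → d_gc = 5690.00 km
Rhumb line: Δψ = +0.7551, q = Δφ/Δψ = 0.6010, d_rh = R√(Δφ²+q²Δλ²) = 5996.53 km
Excess = 5996.53 − 5690.00 = 306.53 ≈ 307 km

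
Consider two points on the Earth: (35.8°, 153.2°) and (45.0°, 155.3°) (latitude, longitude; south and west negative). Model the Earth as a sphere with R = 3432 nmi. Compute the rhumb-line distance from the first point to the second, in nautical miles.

Δψ = ln[tan(π/4+φ₂/2)/tan(π/4+φ₁/2)] = +0.2114;  Δφ = +0.1606 rad,  Δλ = +0.0367 rad
q = Δφ/Δψ = 0.7595
d = R·√(Δφ² + q²Δλ²) = 3432·0.16297 = 559 nmi

559 nmi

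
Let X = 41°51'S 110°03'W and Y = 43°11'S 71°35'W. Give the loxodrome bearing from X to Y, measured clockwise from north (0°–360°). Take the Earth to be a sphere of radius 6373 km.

Δψ = ln[tan(π/4+φ₂/2)/tan(π/4+φ₁/2)] = -0.0316
Δλ = +0.6714 rad (taken the short way round)
course = atan2(Δλ, Δψ) = 92.69°

92.7°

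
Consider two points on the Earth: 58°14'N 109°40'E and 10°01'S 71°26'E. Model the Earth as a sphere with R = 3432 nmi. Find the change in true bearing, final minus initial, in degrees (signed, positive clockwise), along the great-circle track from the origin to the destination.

-19.4°

At departure: θ₁ = atan2(sin Δλ cos φ₂, cos φ₁ sin φ₂ − sin φ₁ cos φ₂ cos Δλ) = 219.13°
At arrival: θ₂ = atan2(sin Δλ cos φ₁, −cos φ₂ sin φ₁ + sin φ₂ cos φ₁ cos Δλ) = 199.72°
Δθ = θ₂ − θ₁ = -19.4°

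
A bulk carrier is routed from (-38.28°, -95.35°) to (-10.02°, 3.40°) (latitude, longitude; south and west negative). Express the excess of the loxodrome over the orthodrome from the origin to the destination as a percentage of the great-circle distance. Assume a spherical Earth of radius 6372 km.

Great circle: σ = 1.5806 rad → d_gc = Rσ = 10071.6 km
Rhumb: Δφ = +0.4932, Δλ = +1.7235, Δψ = +0.5484, q = Δφ/Δψ = 0.8994 → d_rh = R√(Δφ²+q²Δλ²) = 10365.0 km
Excess = (10365.0 − 10071.6) / 10071.6 = 293.4 / 10071.6 = 2.91% ≈ 2.9%

2.9%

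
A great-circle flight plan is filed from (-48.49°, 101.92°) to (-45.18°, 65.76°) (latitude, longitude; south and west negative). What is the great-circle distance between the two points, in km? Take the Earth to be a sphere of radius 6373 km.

Haversine: a = sin²(Δφ/2)+cos φ₁ cos φ₂ sin²(Δλ/2) = 0.04583;  σ = 2·atan2(√a,√(1−a))
σ = 24.723° → d = Rσ = 6373·0.43149 = 2750 km

2750 km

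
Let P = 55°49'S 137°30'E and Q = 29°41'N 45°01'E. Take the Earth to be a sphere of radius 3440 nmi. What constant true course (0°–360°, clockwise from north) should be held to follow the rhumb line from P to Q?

Meridional parts: M(φ₁)=-1.1793, M(φ₂)=+0.5429 → ΔM = +1.7223;  Δλ = -1.6141 rad
tan C = Δλ / ΔM = -0.9372 → C = 316.86°

316.9°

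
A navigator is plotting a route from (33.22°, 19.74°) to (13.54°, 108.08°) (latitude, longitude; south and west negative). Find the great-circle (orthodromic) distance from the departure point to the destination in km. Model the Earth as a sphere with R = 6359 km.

9019 km

Haversine: a = sin²(Δφ/2)+cos φ₁ cos φ₂ sin²(Δλ/2) = 0.42409;  σ = 2·atan2(√a,√(1−a))
σ = 81.267° → d = Rσ = 6359·1.41838 = 9019 km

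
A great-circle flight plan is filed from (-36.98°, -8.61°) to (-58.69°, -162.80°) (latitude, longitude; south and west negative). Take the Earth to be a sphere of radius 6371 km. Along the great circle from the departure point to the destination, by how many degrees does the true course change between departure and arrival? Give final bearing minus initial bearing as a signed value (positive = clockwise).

At departure: θ₁ = atan2(sin Δλ cos φ₂, cos φ₁ sin φ₂ − sin φ₁ cos φ₂ cos Δλ) = 193.21°
At arrival: θ₂ = atan2(sin Δλ cos φ₁, −cos φ₂ sin φ₁ + sin φ₂ cos φ₁ cos Δλ) = 339.43°
Δθ = θ₂ − θ₁ = +146.2°

+146.2°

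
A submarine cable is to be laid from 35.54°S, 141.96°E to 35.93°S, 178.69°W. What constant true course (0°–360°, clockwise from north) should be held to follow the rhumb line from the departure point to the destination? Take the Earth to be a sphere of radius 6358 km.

90.7°

Δψ = ln[tan(π/4+φ₂/2)/tan(π/4+φ₁/2)] = -0.0084
Δλ = +0.6868 rad (taken the short way round)
course = atan2(Δλ, Δψ) = 90.70°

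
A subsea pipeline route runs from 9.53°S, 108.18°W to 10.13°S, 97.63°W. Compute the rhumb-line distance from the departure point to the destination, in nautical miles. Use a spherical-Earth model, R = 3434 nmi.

Δψ = ln[tan(π/4+φ₂/2)/tan(π/4+φ₁/2)] = -0.0106;  Δφ = -0.0105 rad,  Δλ = +0.1841 rad
q = Δφ/Δψ = 0.9853
d = R·√(Δφ² + q²Δλ²) = 3434·0.18173 = 624 nmi

624 nmi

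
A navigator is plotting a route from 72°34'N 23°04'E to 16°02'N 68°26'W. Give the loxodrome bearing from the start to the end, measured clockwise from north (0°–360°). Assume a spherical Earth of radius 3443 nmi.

225.1°

Meridional parts: M(φ₁)=+1.8752, M(φ₂)=+0.2836 → ΔM = -1.5917;  Δλ = -1.5970 rad
tan C = Δλ / ΔM = +1.0033 → C = 225.10°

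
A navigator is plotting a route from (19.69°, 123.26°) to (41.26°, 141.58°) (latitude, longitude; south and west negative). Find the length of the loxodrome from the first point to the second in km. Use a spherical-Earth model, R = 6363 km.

Δψ = ln[tan(π/4+φ₂/2)/tan(π/4+φ₁/2)] = +0.4413;  Δφ = +0.3765 rad,  Δλ = +0.3197 rad
q = Δφ/Δψ = 0.8532
d = R·√(Δφ² + q²Δλ²) = 6363·0.46491 = 2958 km

2958 km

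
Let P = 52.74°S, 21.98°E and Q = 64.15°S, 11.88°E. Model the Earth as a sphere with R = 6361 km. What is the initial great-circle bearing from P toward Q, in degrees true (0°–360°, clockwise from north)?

θ = atan2( sin Δλ·cos φ₂ ,  cos φ₁ sin φ₂ − sin φ₁ cos φ₂ cos Δλ )
  = atan2(-0.0765, -0.2032) = 200.62°

200.6°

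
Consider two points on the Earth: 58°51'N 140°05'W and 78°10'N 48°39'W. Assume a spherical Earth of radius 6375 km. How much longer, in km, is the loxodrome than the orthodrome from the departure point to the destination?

Great circle: cos σ = sin φ₁ sin φ₂ + cos φ₁ cos φ₂ cos Δλ,  σ = 0.5827 rad → d_gc = 3714.8 km
Rhumb line: Δψ = +0.9894, q = Δφ/Δψ = 0.3408, d_rh = R√(Δφ²+q²Δλ²) = 4078.8 km
Excess = 4078.8 − 3714.8 = 364.0 ≈ 364 km

364 km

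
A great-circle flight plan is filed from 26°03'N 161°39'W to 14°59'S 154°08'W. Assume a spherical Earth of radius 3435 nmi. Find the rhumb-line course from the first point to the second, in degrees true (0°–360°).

169.9°

Δψ = ln[tan(π/4+φ₂/2)/tan(π/4+φ₁/2)] = -0.7357
Δλ = +0.1312 rad (taken the short way round)
course = atan2(Δλ, Δψ) = 169.89°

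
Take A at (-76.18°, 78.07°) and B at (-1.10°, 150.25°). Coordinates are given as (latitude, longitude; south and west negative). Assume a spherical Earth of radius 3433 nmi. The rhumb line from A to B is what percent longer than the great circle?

Great circle: σ = 1.4789 rad → d_gc = Rσ = 5077.2 nmi
Rhumb: Δφ = +1.3104, Δλ = +1.2598, Δψ = +2.0912, q = Δφ/Δψ = 0.6266 → d_rh = R√(Δφ²+q²Δλ²) = 5251.8 nmi
Excess = (5251.8 − 5077.2) / 5077.2 = 174.6 / 5077.2 = 3.44% ≈ 3.4%

3.4%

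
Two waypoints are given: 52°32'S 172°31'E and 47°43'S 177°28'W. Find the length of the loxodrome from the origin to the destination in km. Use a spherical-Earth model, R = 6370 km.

Δψ = ln[tan(π/4+φ₂/2)/tan(π/4+φ₁/2)] = +0.1313;  Δφ = +0.0841 rad,  Δλ = +0.1748 rad
q = Δφ/Δψ = 0.6404
d = R·√(Δφ² + q²Δλ²) = 6370·0.14000 = 892 km

892 km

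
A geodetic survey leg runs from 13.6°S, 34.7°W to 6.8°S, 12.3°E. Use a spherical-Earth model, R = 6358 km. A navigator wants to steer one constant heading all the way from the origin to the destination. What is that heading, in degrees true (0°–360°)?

81.6°

Δψ = ln[tan(π/4+φ₂/2)/tan(π/4+φ₁/2)] = +0.1207
Δλ = +0.8203 rad (taken the short way round)
course = atan2(Δλ, Δψ) = 81.63°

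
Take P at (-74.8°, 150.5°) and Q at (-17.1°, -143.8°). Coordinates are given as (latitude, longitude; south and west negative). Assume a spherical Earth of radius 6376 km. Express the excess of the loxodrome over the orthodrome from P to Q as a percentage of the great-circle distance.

Great circle: σ = 1.1736 rad → d_gc = Rσ = 7482.6 km
Rhumb: Δφ = +1.0071, Δλ = +1.1467, Δψ = +1.7112, q = Δφ/Δψ = 0.5885 → d_rh = R√(Δφ²+q²Δλ²) = 7729.3 km
Excess = (7729.3 − 7482.6) / 7482.6 = 246.7 / 7482.6 = 3.30% ≈ 3.3%

3.3%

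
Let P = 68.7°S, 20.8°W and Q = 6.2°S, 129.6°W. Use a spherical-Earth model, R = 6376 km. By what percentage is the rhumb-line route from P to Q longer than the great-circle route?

Great circle: σ = 1.5866 rad → d_gc = Rσ = 10115.9 km
Rhumb: Δφ = +1.0908, Δλ = -1.8989, Δψ = +1.5626, q = Δφ/Δψ = 0.6981 → d_rh = R√(Δφ²+q²Δλ²) = 10945.7 km
Excess = (10945.7 − 10115.9) / 10115.9 = 829.8 / 10115.9 = 8.20% ≈ 8.2%

8.2%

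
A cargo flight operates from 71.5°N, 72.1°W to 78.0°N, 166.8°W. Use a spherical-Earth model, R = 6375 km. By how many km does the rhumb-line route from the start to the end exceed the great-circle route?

292 km

Great circle: cos σ = sin φ₁ sin φ₂ + cos φ₁ cos φ₂ cos Δλ,  σ = 0.3971 rad → d_gc = 2531.4 km
Rhumb line: Δψ = +0.4379, q = Δφ/Δψ = 0.2590, d_rh = R√(Δφ²+q²Δλ²) = 2823.7 km
Excess = 2823.7 − 2531.4 = 292.3 ≈ 292 km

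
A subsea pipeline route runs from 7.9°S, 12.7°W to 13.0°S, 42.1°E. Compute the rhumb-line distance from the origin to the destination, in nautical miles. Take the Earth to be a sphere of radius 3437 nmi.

3246 nmi

Rhumb course C = atan2(Δλ, Δψ) with Δψ = ln[tan(π/4+φ₂/2)/tan(π/4+φ₁/2)] = -0.0905, Δλ = +0.9564 → C = 95.41°
d = R·|Δφ| / |cos C| = 3437·0.08901 / 0.09425 = 3246 nmi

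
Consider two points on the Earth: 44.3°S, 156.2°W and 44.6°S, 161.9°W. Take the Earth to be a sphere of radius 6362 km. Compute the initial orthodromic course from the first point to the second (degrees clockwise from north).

263.8°

N = sin Δλ·cos φ₂ = -0.0707;  D = cos φ₁ sin φ₂ − sin φ₁ cos φ₂ cos Δλ = -0.0077
initial course = atan2(N, D) = 263.79°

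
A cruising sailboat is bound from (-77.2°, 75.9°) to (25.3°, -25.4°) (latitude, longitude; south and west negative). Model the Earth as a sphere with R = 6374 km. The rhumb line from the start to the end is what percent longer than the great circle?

Great circle: σ = 2.0443 rad → d_gc = Rσ = 13030.2 km
Rhumb: Δφ = +1.7890, Δλ = -1.7680, Δψ = +2.6444, q = Δφ/Δψ = 0.6765 → d_rh = R√(Δφ²+q²Δλ²) = 13716.7 km
Excess = (13716.7 − 13030.2) / 13030.2 = 686.5 / 13030.2 = 5.27% ≈ 5.3%

5.3%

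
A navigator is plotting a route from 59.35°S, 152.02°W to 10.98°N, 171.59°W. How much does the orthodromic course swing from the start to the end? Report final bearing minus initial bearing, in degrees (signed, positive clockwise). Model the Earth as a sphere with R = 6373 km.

+9.9°

At departure: θ₁ = atan2(sin Δλ cos φ₂, cos φ₁ sin φ₂ − sin φ₁ cos φ₂ cos Δλ) = 339.78°
At arrival: θ₂ = atan2(sin Δλ cos φ₁, −cos φ₂ sin φ₁ + sin φ₂ cos φ₁ cos Δλ) = 349.66°
Δθ = θ₂ − θ₁ = +9.9°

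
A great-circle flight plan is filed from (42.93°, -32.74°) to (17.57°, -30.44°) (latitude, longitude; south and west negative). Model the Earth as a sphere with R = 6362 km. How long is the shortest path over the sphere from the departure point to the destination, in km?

cos σ = sin φ₁ sin φ₂ + cos φ₁ cos φ₂ cos Δλ
      = sin(42.93°)sin(17.57°) + cos(42.93°)cos(17.57°)cos(2.30°) = 0.9031
σ = 25.435° → d = Rσ = 6362·0.44393 = 2824 km

2824 km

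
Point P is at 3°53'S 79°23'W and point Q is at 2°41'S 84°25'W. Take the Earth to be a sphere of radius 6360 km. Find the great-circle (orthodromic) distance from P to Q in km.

Haversine: a = sin²(Δφ/2)+cos φ₁ cos φ₂ sin²(Δλ/2) = 0.00203;  σ = 2·atan2(√a,√(1−a))
σ = 5.166° → d = Rσ = 6360·0.09017 = 573 km

573 km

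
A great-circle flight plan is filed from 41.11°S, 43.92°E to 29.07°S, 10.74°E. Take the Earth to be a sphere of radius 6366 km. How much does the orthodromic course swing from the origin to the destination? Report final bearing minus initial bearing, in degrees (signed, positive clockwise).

Initial bearing θ₁ = atan2(sin Δλ cos φ₂, cos φ₁ sin φ₂ − sin φ₁ cos φ₂ cos Δλ) = 283.51°
Final bearing θ₂ = (initial bearing from the destination back to the start) + 180° = 303.05°
Δθ = θ₂ − θ₁ = +19.5°

+19.5°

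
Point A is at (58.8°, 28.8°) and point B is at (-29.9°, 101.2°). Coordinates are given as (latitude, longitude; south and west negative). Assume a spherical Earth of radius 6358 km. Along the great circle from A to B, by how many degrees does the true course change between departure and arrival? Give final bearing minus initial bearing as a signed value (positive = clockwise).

+28.7°

Initial bearing θ₁ = atan2(sin Δλ cos φ₂, cos φ₁ sin φ₂ − sin φ₁ cos φ₂ cos Δλ) = 120.28°
Final bearing θ₂ = (initial bearing from the destination back to the start) + 180° = 148.93°
Δθ = θ₂ − θ₁ = +28.7°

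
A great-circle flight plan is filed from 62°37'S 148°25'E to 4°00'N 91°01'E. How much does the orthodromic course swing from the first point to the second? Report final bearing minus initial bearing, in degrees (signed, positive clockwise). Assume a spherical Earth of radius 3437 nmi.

Initial bearing θ₁ = atan2(sin Δλ cos φ₂, cos φ₁ sin φ₂ − sin φ₁ cos φ₂ cos Δλ) = 301.22°
Final bearing θ₂ = (initial bearing from the destination back to the start) + 180° = 336.78°
Δθ = θ₂ − θ₁ = +35.6°

+35.6°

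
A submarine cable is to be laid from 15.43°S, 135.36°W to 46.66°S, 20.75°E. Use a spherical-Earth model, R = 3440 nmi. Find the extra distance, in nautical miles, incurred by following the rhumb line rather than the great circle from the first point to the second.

Great circle: cos σ = sin φ₁ sin φ₂ + cos φ₁ cos φ₂ cos Δλ,  σ = 1.9948 rad → d_gc = 6862.1 nmi
Rhumb line: Δψ = -0.6503, q = Δφ/Δψ = 0.8381, d_rh = R√(Δφ²+q²Δλ²) = 8076.2 nmi
Excess = 8076.2 − 6862.1 = 1214.1 ≈ 1214 nmi

1214 nmi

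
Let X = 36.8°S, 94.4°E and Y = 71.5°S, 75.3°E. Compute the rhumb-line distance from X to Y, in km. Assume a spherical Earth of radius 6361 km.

Δψ = ln[tan(π/4+φ₂/2)/tan(π/4+φ₁/2)] = -1.1232;  Δφ = -0.6056 rad,  Δλ = -0.3334 rad
q = Δφ/Δψ = 0.5392
d = R·√(Δφ² + q²Δλ²) = 6361·0.63174 = 4018 km

4018 km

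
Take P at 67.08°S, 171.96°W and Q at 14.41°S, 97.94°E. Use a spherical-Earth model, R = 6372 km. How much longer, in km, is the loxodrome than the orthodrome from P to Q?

Great circle: cos σ = sin φ₁ sin φ₂ + cos φ₁ cos φ₂ cos Δλ,  σ = 1.3402 rad → d_gc = 8539.8 km
Rhumb line: Δψ = +1.3417, q = Δφ/Δψ = 0.6851, d_rh = R√(Δφ²+q²Δλ²) = 9024.6 km
Excess = 9024.6 − 8539.8 = 484.8 ≈ 485 km

485 km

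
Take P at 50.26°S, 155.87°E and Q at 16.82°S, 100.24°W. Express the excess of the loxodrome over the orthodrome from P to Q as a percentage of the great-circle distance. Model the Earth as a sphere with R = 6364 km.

5.8%

Great circle: σ = 1.4951 rad → d_gc = Rσ = 9514.9 km
Rhumb: Δφ = +0.5836, Δλ = +1.8132, Δψ = +0.7199, q = Δφ/Δψ = 0.8107 → d_rh = R√(Δφ²+q²Δλ²) = 10065.7 km
Excess = (10065.7 − 9514.9) / 9514.9 = 550.8 / 9514.9 = 5.79% ≈ 5.8%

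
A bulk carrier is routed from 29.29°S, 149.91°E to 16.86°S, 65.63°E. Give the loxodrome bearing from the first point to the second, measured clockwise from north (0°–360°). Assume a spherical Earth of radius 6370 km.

279.1°

Δψ = ln[tan(π/4+φ₂/2)/tan(π/4+φ₁/2)] = +0.2364
Δλ = -1.4710 rad (taken the short way round)
course = atan2(Δλ, Δψ) = 279.13°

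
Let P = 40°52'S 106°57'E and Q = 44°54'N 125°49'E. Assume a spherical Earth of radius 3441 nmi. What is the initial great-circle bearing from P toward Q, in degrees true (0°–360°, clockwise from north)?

13.3°

N = sin Δλ·cos φ₂ = +0.2291;  D = cos φ₁ sin φ₂ − sin φ₁ cos φ₂ cos Δλ = +0.9724
initial course = atan2(N, D) = 13.26°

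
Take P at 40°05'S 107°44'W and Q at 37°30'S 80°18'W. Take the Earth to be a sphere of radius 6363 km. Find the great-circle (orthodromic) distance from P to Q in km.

2382 km

Haversine: a = sin²(Δφ/2)+cos φ₁ cos φ₂ sin²(Δλ/2) = 0.03464;  σ = 2·atan2(√a,√(1−a))
σ = 21.452° → d = Rσ = 6363·0.37441 = 2382 km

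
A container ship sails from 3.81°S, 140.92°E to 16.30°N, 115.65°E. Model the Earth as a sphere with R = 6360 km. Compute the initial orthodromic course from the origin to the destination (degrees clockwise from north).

309.5°

N = sin Δλ·cos φ₂ = -0.4097;  D = cos φ₁ sin φ₂ − sin φ₁ cos φ₂ cos Δλ = +0.3377
initial course = atan2(N, D) = 309.50°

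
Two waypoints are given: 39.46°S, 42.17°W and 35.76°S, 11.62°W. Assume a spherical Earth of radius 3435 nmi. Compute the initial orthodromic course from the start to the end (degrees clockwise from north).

N = sin Δλ·cos φ₂ = +0.4125;  D = cos φ₁ sin φ₂ − sin φ₁ cos φ₂ cos Δλ = -0.0071
initial course = atan2(N, D) = 90.98°

91.0°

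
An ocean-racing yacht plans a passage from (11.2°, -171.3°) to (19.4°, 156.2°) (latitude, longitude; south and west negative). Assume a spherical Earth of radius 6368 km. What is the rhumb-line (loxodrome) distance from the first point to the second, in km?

Δψ = ln[tan(π/4+φ₂/2)/tan(π/4+φ₁/2)] = +0.1485;  Δφ = +0.1431 rad,  Δλ = -0.5672 rad
q = Δφ/Δψ = 0.9636
d = R·√(Δφ² + q²Δλ²) = 6368·0.56502 = 3598 km

3598 km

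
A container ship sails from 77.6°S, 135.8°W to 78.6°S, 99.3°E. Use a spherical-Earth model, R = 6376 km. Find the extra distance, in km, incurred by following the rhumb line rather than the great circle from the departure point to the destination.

Great circle: cos σ = sin φ₁ sin φ₂ + cos φ₁ cos φ₂ cos Δλ,  σ = 0.3678 rad → d_gc = 2345.1 km
Rhumb line: Δψ = -0.0847, q = Δφ/Δψ = 0.2061, d_rh = R√(Δφ²+q²Δλ²) = 2866.5 km
Excess = 2866.5 − 2345.1 = 521.4 ≈ 521 km

521 km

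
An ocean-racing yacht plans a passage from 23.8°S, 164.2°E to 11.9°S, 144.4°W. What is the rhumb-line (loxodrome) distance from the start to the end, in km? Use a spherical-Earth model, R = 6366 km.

5583 km

Rhumb course C = atan2(Δλ, Δψ) with Δψ = ln[tan(π/4+φ₂/2)/tan(π/4+φ₁/2)] = +0.2187, Δλ = +0.8971 → C = 76.30°
d = R·|Δφ| / |cos C| = 6366·0.20769 / 0.23682 = 5583 km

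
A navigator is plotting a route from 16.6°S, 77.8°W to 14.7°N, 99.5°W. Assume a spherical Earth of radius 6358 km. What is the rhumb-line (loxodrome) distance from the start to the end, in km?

4209 km

Δψ = ln[tan(π/4+φ₂/2)/tan(π/4+φ₁/2)] = +0.5533;  Δφ = +0.5463 rad,  Δλ = -0.3787 rad
q = Δφ/Δψ = 0.9873
d = R·√(Δφ² + q²Δλ²) = 6358·0.66202 = 4209 km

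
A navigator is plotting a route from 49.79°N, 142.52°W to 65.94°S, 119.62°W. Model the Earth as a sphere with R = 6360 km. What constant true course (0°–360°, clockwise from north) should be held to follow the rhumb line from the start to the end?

171.1°

Meridional parts: M(φ₁)=+1.0050, M(φ₂)=-1.5460 → ΔM = -2.5510;  Δλ = +0.3997 rad
tan C = Δλ / ΔM = -0.1567 → C = 171.10°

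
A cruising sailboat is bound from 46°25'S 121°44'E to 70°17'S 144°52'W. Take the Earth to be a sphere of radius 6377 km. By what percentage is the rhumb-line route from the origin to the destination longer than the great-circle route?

Great circle: σ = 0.8391 rad → d_gc = Rσ = 5351.1 km
Rhumb: Δφ = -0.4166, Δλ = +1.6301, Δψ = -0.8332, q = Δφ/Δψ = 0.4999 → d_rh = R√(Δφ²+q²Δλ²) = 5836.7 km
Excess = (5836.7 − 5351.1) / 5351.1 = 485.6 / 5351.1 = 9.07% ≈ 9.1%

9.1%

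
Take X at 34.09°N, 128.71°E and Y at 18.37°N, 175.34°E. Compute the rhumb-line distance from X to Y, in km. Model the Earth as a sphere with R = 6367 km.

Rhumb course C = atan2(Δλ, Δψ) with Δψ = ln[tan(π/4+φ₂/2)/tan(π/4+φ₁/2)] = -0.3073, Δλ = +0.8138 → C = 110.69°
d = R·|Δφ| / |cos C| = 6367·0.27437 / 0.35324 = 4945 km

4945 km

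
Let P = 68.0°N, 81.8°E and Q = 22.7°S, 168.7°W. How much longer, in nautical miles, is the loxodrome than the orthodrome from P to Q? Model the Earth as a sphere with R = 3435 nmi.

354 nmi

Great circle: cos σ = sin φ₁ sin φ₂ + cos φ₁ cos φ₂ cos Δλ,  σ = 2.0637 rad → d_gc = 7088.7 nmi
Rhumb line: Δψ = -2.0449, q = Δφ/Δψ = 0.7741, d_rh = R√(Δφ²+q²Δλ²) = 7442.7 nmi
Excess = 7442.7 − 7088.7 = 354.0 ≈ 354 nmi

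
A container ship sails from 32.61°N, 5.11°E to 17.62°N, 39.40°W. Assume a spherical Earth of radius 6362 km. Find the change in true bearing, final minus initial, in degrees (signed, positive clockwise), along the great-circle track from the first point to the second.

Initial bearing θ₁ = atan2(sin Δλ cos φ₂, cos φ₁ sin φ₂ − sin φ₁ cos φ₂ cos Δλ) = 260.54°
Final bearing θ₂ = (initial bearing from the destination back to the start) + 180° = 240.67°
Δθ = θ₂ − θ₁ = -19.9°

-19.9°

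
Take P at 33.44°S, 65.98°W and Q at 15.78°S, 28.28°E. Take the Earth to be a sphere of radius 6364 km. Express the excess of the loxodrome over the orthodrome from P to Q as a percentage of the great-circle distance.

Great circle: σ = 1.4805 rad → d_gc = Rσ = 9421.7 km
Rhumb: Δφ = +0.3082, Δλ = +1.6451, Δψ = +0.3409, q = Δφ/Δψ = 0.9040 → d_rh = R√(Δφ²+q²Δλ²) = 9666.1 km
Excess = (9666.1 − 9421.7) / 9421.7 = 244.4 / 9421.7 = 2.59% ≈ 2.6%

2.6%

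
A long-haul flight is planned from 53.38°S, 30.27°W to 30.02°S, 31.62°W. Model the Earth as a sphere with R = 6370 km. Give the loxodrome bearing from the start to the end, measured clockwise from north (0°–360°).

357.6°

Δψ = ln[tan(π/4+φ₂/2)/tan(π/4+φ₁/2)] = +0.5562
Δλ = -0.0236 rad (taken the short way round)
course = atan2(Δλ, Δψ) = 357.57°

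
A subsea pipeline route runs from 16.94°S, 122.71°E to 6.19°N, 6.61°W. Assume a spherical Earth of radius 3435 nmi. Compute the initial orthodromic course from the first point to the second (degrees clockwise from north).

264.0°

θ = atan2( sin Δλ·cos φ₂ ,  cos φ₁ sin φ₂ − sin φ₁ cos φ₂ cos Δλ )
  = atan2(-0.7691, -0.0804) = 264.03°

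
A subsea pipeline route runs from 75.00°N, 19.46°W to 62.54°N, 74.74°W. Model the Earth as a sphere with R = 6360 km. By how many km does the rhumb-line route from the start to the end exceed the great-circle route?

Great circle: cos σ = sin φ₁ sin φ₂ + cos φ₁ cos φ₂ cos Δλ,  σ = 0.3896 rad → d_gc = 2477.6 km
Rhumb line: Δψ = -0.6183, q = Δφ/Δψ = 0.3517, d_rh = R√(Δφ²+q²Δλ²) = 2563.2 km
Excess = 2563.2 − 2477.6 = 85.6 ≈ 86 km

86 km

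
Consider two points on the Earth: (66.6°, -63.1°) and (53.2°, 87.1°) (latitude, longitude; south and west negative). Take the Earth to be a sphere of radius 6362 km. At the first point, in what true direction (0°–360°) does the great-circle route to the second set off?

N = sin Δλ·cos φ₂ = +0.2977;  D = cos φ₁ sin φ₂ − sin φ₁ cos φ₂ cos Δλ = +0.7951
initial course = atan2(N, D) = 20.53°

20.5°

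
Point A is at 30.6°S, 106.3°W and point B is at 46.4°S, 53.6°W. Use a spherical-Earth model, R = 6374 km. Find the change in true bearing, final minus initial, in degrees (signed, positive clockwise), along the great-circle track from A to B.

-34.6°

At departure: θ₁ = atan2(sin Δλ cos φ₂, cos φ₁ sin φ₂ − sin φ₁ cos φ₂ cos Δλ) = 126.81°
At arrival: θ₂ = atan2(sin Δλ cos φ₁, −cos φ₂ sin φ₁ + sin φ₂ cos φ₁ cos Δλ) = 92.23°
Δθ = θ₂ − θ₁ = -34.6°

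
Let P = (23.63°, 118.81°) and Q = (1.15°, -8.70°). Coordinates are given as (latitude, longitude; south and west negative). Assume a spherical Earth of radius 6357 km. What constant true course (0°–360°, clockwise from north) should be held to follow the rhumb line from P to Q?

259.7°

Meridional parts: M(φ₁)=+0.4246, M(φ₂)=+0.0201 → ΔM = -0.4046;  Δλ = -2.2255 rad
tan C = Δλ / ΔM = +5.5009 → C = 259.70°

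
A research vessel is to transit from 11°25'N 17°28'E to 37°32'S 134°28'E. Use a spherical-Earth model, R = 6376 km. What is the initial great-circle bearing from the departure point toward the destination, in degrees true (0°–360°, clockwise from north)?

126.7°

N = sin Δλ·cos φ₂ = +0.7066;  D = cos φ₁ sin φ₂ − sin φ₁ cos φ₂ cos Δλ = -0.5259
initial course = atan2(N, D) = 126.66°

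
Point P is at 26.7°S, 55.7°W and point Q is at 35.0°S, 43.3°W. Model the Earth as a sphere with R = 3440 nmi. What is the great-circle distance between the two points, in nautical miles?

cos σ = sin φ₁ sin φ₂ + cos φ₁ cos φ₂ cos Δλ
      = sin(-26.70°)sin(-35.00°) + cos(-26.70°)cos(-35.00°)cos(12.40°) = 0.9725
σ = 13.479° → d = Rσ = 3440·0.23526 = 809 nmi

809 nmi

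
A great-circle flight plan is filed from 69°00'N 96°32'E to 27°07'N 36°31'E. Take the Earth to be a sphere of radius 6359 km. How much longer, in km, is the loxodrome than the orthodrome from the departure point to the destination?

Great circle: cos σ = sin φ₁ sin φ₂ + cos φ₁ cos φ₂ cos Δλ,  σ = 0.9460 rad → d_gc = 6015.6 km
Rhumb line: Δψ = -1.1936, q = Δφ/Δψ = 0.6125, d_rh = R√(Δφ²+q²Δλ²) = 6184.7 km
Excess = 6184.7 − 6015.6 = 169.1 ≈ 169 km

169 km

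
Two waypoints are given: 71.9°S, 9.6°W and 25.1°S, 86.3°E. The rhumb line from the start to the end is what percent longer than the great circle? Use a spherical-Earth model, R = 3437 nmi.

8.0%

Great circle: σ = 1.1872 rad → d_gc = Rσ = 4080.3 nmi
Rhumb: Δφ = +0.8168, Δλ = +1.6738, Δψ = +1.3843, q = Δφ/Δψ = 0.5901 → d_rh = R√(Δφ²+q²Δλ²) = 4405.0 nmi
Excess = (4405.0 − 4080.3) / 4080.3 = 324.7 / 4080.3 = 7.96% ≈ 8.0%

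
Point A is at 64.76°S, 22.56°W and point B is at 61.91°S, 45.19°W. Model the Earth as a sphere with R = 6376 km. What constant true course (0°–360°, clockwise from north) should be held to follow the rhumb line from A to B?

285.7°

Meridional parts: M(φ₁)=-1.4966, M(φ₂)=-1.3856 → ΔM = +0.1109;  Δλ = -0.3950 rad
tan C = Δλ / ΔM = -3.5601 → C = 285.69°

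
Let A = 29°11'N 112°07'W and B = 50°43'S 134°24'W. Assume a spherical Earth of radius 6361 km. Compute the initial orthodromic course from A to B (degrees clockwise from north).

194.0°

θ = atan2( sin Δλ·cos φ₂ ,  cos φ₁ sin φ₂ − sin φ₁ cos φ₂ cos Δλ )
  = atan2(-0.2401, -0.9614) = 194.02°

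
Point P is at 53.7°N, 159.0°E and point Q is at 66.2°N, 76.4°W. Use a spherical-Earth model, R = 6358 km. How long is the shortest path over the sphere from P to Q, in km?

cos σ = sin φ₁ sin φ₂ + cos φ₁ cos φ₂ cos Δλ
      = sin(53.70°)sin(66.20°) + cos(53.70°)cos(66.20°)cos(124.60°) = 0.6017
σ = 53.006° → d = Rσ = 6358·0.92513 = 5882 km

5882 km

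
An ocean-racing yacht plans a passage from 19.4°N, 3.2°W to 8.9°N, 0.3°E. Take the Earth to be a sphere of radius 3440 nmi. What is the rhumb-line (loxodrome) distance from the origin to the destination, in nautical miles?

Δψ = ln[tan(π/4+φ₂/2)/tan(π/4+φ₁/2)] = -0.1893;  Δφ = -0.1833 rad,  Δλ = +0.0611 rad
q = Δφ/Δψ = 0.9681
d = R·√(Δφ² + q²Δλ²) = 3440·0.19257 = 662 nmi

662 nmi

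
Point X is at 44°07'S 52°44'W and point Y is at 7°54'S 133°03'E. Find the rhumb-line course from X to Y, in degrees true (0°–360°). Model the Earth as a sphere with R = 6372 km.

283.3°

Meridional parts: M(φ₁)=-0.8597, M(φ₂)=-0.1383 → ΔM = +0.7214;  Δλ = -3.0407 rad
tan C = Δλ / ΔM = -4.2148 → C = 283.35°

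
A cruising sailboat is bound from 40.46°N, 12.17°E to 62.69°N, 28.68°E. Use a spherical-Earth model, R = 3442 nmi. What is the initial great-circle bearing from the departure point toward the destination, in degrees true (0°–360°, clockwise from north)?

18.5°

N = sin Δλ·cos φ₂ = +0.1304;  D = cos φ₁ sin φ₂ − sin φ₁ cos φ₂ cos Δλ = +0.3906
initial course = atan2(N, D) = 18.46°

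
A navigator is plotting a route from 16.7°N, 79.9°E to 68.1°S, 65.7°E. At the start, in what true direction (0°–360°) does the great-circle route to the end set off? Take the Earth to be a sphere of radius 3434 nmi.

θ = atan2( sin Δλ·cos φ₂ ,  cos φ₁ sin φ₂ − sin φ₁ cos φ₂ cos Δλ )
  = atan2(-0.0915, -0.9926) = 185.27°

185.3°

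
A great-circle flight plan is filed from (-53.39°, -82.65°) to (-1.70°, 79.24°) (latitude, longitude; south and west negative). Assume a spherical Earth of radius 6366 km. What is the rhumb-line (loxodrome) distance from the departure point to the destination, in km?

Rhumb course C = atan2(Δλ, Δψ) with Δψ = ln[tan(π/4+φ₂/2)/tan(π/4+φ₁/2)] = +1.0765, Δλ = +2.8255 → C = 69.14°
d = R·|Δφ| / |cos C| = 6366·0.90216 / 0.35603 = 16131 km

16131 km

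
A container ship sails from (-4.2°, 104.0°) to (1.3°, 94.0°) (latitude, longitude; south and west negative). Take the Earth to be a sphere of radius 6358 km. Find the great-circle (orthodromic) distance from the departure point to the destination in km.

1266 km

Haversine: a = sin²(Δφ/2)+cos φ₁ cos φ₂ sin²(Δλ/2) = 0.00988;  σ = 2·atan2(√a,√(1−a))
σ = 11.407° → d = Rσ = 6358·0.19908 = 1266 km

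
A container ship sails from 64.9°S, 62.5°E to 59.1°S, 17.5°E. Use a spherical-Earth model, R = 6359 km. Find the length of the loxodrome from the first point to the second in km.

Δψ = ln[tan(π/4+φ₂/2)/tan(π/4+φ₁/2)] = +0.2164;  Δφ = +0.1012 rad,  Δλ = -0.7854 rad
q = Δφ/Δψ = 0.4678
d = R·√(Δφ² + q²Δλ²) = 6359·0.38114 = 2424 km

2424 km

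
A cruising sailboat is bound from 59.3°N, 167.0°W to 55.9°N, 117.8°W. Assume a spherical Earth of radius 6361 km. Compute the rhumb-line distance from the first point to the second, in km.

2948 km

Δψ = ln[tan(π/4+φ₂/2)/tan(π/4+φ₁/2)] = -0.1108;  Δφ = -0.0593 rad,  Δλ = +0.8587 rad
q = Δφ/Δψ = 0.5354
d = R·√(Δφ² + q²Δλ²) = 6361·0.46353 = 2948 km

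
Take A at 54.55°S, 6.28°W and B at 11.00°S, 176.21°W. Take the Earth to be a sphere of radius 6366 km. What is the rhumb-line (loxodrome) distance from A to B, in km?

Rhumb course C = atan2(Δλ, Δψ) with Δψ = ln[tan(π/4+φ₂/2)/tan(π/4+φ₁/2)] = +0.9474, Δλ = -2.9658 → C = 287.72°
d = R·|Δφ| / |cos C| = 6366·0.76009 / 0.30430 = 15901 km

15901 km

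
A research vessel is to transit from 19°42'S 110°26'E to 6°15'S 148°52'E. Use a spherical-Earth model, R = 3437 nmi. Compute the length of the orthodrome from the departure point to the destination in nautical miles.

2379 nmi

Haversine: a = sin²(Δφ/2)+cos φ₁ cos φ₂ sin²(Δλ/2) = 0.11510;  σ = 2·atan2(√a,√(1−a))
σ = 39.664° → d = Rσ = 3437·0.69227 = 2379 nmi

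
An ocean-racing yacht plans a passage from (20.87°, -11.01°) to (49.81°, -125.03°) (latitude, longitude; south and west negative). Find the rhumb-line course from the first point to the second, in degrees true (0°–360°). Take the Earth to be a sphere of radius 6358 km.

Meridional parts: M(φ₁)=+0.3726, M(φ₂)=+1.0055 → ΔM = +0.6330;  Δλ = -1.9900 rad
tan C = Δλ / ΔM = -3.1440 → C = 287.64°

287.6°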